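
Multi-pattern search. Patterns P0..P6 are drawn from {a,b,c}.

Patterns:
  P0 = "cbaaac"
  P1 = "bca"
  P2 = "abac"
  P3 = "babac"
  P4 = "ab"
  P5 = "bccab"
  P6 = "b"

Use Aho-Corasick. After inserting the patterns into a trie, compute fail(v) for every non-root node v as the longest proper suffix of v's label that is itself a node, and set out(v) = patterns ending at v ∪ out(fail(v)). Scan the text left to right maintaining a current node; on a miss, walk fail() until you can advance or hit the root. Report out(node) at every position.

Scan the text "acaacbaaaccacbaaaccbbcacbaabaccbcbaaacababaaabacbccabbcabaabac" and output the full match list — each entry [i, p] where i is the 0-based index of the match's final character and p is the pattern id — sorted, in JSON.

Build automaton:
Trie nodes:
  n0 'ε': a→10 b→7 c→1
  n1 'c': b→2
  n2 'cb': a→3
  n3 'cba': a→4
  n4 'cbaa': a→5
  n5 'cbaaa': c→6
  n6 'cbaaac': ·  [P0 ends]
  n7 'b': a→14 c→8  [P6 ends]
  n8 'bc': a→9 c→18
  n9 'bca': ·  [P1 ends]
  n10 'a': b→11
  n11 'ab': a→12  [P4 ends]
  n12 'aba': c→13
  n13 'abac': ·  [P2 ends]
  n14 'ba': b→15
  n15 'bab': a→16
  n16 'baba': c→17
  n17 'babac': ·  [P3 ends]
  n18 'bcc': a→19
  n19 'bcca': b→20
  n20 'bccab': ·  [P5 ends]

Failure links (BFS by depth):
  n1('c'): parent n0 fail=0; on 'c' 0 → fail=0;  out ∅∪∅=∅
  n7('b'): parent n0 fail=0; on 'b' 0 → fail=0;  out {6}∪∅={6}
  n10('a'): parent n0 fail=0; on 'a' 0 → fail=0;  out ∅∪∅=∅
  n2('cb'): parent n1 fail=0; on 'b' 0 → fail=7;  out ∅∪{6}={6}
  n8('bc'): parent n7 fail=0; on 'c' 0 → fail=1;  out ∅∪∅=∅
  n11('ab'): parent n10 fail=0; on 'b' 0 → fail=7;  out {4}∪{6}={4,6}
  n14('ba'): parent n7 fail=0; on 'a' 0 → fail=10;  out ∅∪∅=∅
  n3('cba'): parent n2 fail=7; on 'a' 7 → fail=14;  out ∅∪∅=∅
  n9('bca'): parent n8 fail=1; on 'a' 1→0 → fail=10;  out {1}∪∅={1}
  n12('aba'): parent n11 fail=7; on 'a' 7 → fail=14;  out ∅∪∅=∅
  n15('bab'): parent n14 fail=10; on 'b' 10 → fail=11;  out ∅∪{4,6}={4,6}
  n18('bcc'): parent n8 fail=1; on 'c' 1→0 → fail=1;  out ∅∪∅=∅
  n4('cbaa'): parent n3 fail=14; on 'a' 14→10→0 → fail=10;  out ∅∪∅=∅
  n13('abac'): parent n12 fail=14; on 'c' 14→10→0 → fail=1;  out {2}∪∅={2}
  n16('baba'): parent n15 fail=11; on 'a' 11 → fail=12;  out ∅∪∅=∅
  n19('bcca'): parent n18 fail=1; on 'a' 1→0 → fail=10;  out ∅∪∅=∅
  n5('cbaaa'): parent n4 fail=10; on 'a' 10→0 → fail=10;  out ∅∪∅=∅
  n17('babac'): parent n16 fail=12; on 'c' 12 → fail=13;  out {3}∪{2}={2,3}
  n20('bccab'): parent n19 fail=10; on 'b' 10 → fail=11;  out {5}∪{4,6}={4,5,6}
  n6('cbaaac'): parent n5 fail=10; on 'c' 10→0 → fail=1;  out {0}∪∅={0}

Run:
[0] read 'a'  n0⇒n10
[1] read 'c'  n10⇒n1 (fail-walked)
[2] read 'a'  n1⇒n10 (fail-walked)
[3] read 'a'  n10⇒n10 (fail-walked)
[4] read 'c'  n10⇒n1 (fail-walked)
[5] read 'b'  n1⇒n2  emit P6@[5:5]
[6] read 'a'  n2⇒n3
[7] read 'a'  n3⇒n4
[8] read 'a'  n4⇒n5
[9] read 'c'  n5⇒n6  emit P0@[4:9]
[10] read 'c'  n6⇒n1 (fail-walked)
[11] read 'a'  n1⇒n10 (fail-walked)
[12] read 'c'  n10⇒n1 (fail-walked)
[13] read 'b'  n1⇒n2  emit P6@[13:13]
[14] read 'a'  n2⇒n3
[15] read 'a'  n3⇒n4
[16] read 'a'  n4⇒n5
[17] read 'c'  n5⇒n6  emit P0@[12:17]
[18] read 'c'  n6⇒n1 (fail-walked)
[19] read 'b'  n1⇒n2  emit P6@[19:19]
[20] read 'b'  n2⇒n7 (fail-walked)  emit P6@[20:20]
[21] read 'c'  n7⇒n8
[22] read 'a'  n8⇒n9  emit P1@[20:22]
[23] read 'c'  n9⇒n1 (fail-walked)
[24] read 'b'  n1⇒n2  emit P6@[24:24]
[25] read 'a'  n2⇒n3
[26] read 'a'  n3⇒n4
[27] read 'b'  n4⇒n11 (fail-walked)  emit P4@[26:27],P6@[27:27]
[28] read 'a'  n11⇒n12
[29] read 'c'  n12⇒n13  emit P2@[26:29]
[30] read 'c'  n13⇒n1 (fail-walked)
[31] read 'b'  n1⇒n2  emit P6@[31:31]
[32] read 'c'  n2⇒n8 (fail-walked)
[33] read 'b'  n8⇒n2 (fail-walked)  emit P6@[33:33]
[34] read 'a'  n2⇒n3
[35] read 'a'  n3⇒n4
[36] read 'a'  n4⇒n5
[37] read 'c'  n5⇒n6  emit P0@[32:37]
[38] read 'a'  n6⇒n10 (fail-walked)
[39] read 'b'  n10⇒n11  emit P4@[38:39],P6@[39:39]
[40] read 'a'  n11⇒n12
[41] read 'b'  n12⇒n15 (fail-walked)  emit P4@[40:41],P6@[41:41]
[42] read 'a'  n15⇒n16
[43] read 'a'  n16⇒n10 (fail-walked)
[44] read 'a'  n10⇒n10 (fail-walked)
[45] read 'b'  n10⇒n11  emit P4@[44:45],P6@[45:45]
[46] read 'a'  n11⇒n12
[47] read 'c'  n12⇒n13  emit P2@[44:47]
[48] read 'b'  n13⇒n2 (fail-walked)  emit P6@[48:48]
[49] read 'c'  n2⇒n8 (fail-walked)
[50] read 'c'  n8⇒n18
[51] read 'a'  n18⇒n19
[52] read 'b'  n19⇒n20  emit P4@[51:52],P5@[48:52],P6@[52:52]
[53] read 'b'  n20⇒n7 (fail-walked)  emit P6@[53:53]
[54] read 'c'  n7⇒n8
[55] read 'a'  n8⇒n9  emit P1@[53:55]
[56] read 'b'  n9⇒n11 (fail-walked)  emit P4@[55:56],P6@[56:56]
[57] read 'a'  n11⇒n12
[58] read 'a'  n12⇒n10 (fail-walked)
[59] read 'b'  n10⇒n11  emit P4@[58:59],P6@[59:59]
[60] read 'a'  n11⇒n12
[61] read 'c'  n12⇒n13  emit P2@[58:61]

Matches: [[5,6],[9,0],[13,6],[17,0],[19,6],[20,6],[22,1],[24,6],[27,4],[27,6],[29,2],[31,6],[33,6],[37,0],[39,4],[39,6],[41,4],[41,6],[45,4],[45,6],[47,2],[48,6],[52,4],[52,5],[52,6],[53,6],[55,1],[56,4],[56,6],[59,4],[59,6],[61,2]]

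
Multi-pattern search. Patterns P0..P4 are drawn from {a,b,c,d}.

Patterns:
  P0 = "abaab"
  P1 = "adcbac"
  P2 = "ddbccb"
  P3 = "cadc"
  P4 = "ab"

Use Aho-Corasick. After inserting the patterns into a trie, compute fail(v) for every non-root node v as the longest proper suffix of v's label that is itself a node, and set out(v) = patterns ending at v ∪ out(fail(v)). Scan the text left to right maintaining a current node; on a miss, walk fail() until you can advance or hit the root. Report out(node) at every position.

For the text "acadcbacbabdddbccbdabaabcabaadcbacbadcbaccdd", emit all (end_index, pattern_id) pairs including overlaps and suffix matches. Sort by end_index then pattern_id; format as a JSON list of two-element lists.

Build:
Trie (insert patterns):
  n0 'ε': a→1 c→17 d→11
  n1 'a': b→2 d→6
  n2 'ab': a→3  [P4 ends]
  n3 'aba': a→4
  n4 'abaa': b→5
  n5 'abaab': ·  [P0 ends]
  n6 'ad': c→7
  n7 'adc': b→8
  n8 'adcb': a→9
  n9 'adcba': c→10
  n10 'adcbac': ·  [P1 ends]
  n11 'd': d→12
  n12 'dd': b→13
  n13 'ddb': c→14
  n14 'ddbc': c→15
  n15 'ddbcc': b→16
  n16 'ddbccb': ·  [P2 ends]
  n17 'c': a→18
  n18 'ca': d→19
  n19 'cad': c→20
  n20 'cadc': ·  [P3 ends]

BFS fail/out derivation:
  fail(1) 'a': from fail(0)=0 chase 'a': 0 ⇒ 0;  out=∅∪out(0)=∅
  fail(11) 'd': from fail(0)=0 chase 'd': 0 ⇒ 0;  out=∅∪out(0)=∅
  fail(17) 'c': from fail(0)=0 chase 'c': 0 ⇒ 0;  out=∅∪out(0)=∅
  fail(2) 'ab': from fail(1)=0 chase 'b': 0 ⇒ 0;  out={4}∪out(0)={4}
  fail(6) 'ad': from fail(1)=0 chase 'd': 0 ⇒ 11;  out=∅∪out(11)=∅
  fail(12) 'dd': from fail(11)=0 chase 'd': 0 ⇒ 11;  out=∅∪out(11)=∅
  fail(18) 'ca': from fail(17)=0 chase 'a': 0 ⇒ 1;  out=∅∪out(1)=∅
  fail(3) 'aba': from fail(2)=0 chase 'a': 0 ⇒ 1;  out=∅∪out(1)=∅
  fail(7) 'adc': from fail(6)=11 chase 'c': 11→0 ⇒ 17;  out=∅∪out(17)=∅
  fail(13) 'ddb': from fail(12)=11 chase 'b': 11→0 ⇒ 0;  out=∅∪out(0)=∅
  fail(19) 'cad': from fail(18)=1 chase 'd': 1 ⇒ 6;  out=∅∪out(6)=∅
  fail(4) 'abaa': from fail(3)=1 chase 'a': 1→0 ⇒ 1;  out=∅∪out(1)=∅
  fail(8) 'adcb': from fail(7)=17 chase 'b': 17→0 ⇒ 0;  out=∅∪out(0)=∅
  fail(14) 'ddbc': from fail(13)=0 chase 'c': 0 ⇒ 17;  out=∅∪out(17)=∅
  fail(20) 'cadc': from fail(19)=6 chase 'c': 6 ⇒ 7;  out={3}∪out(7)={3}
  fail(5) 'abaab': from fail(4)=1 chase 'b': 1 ⇒ 2;  out={0}∪out(2)={0,4}
  fail(9) 'adcba': from fail(8)=0 chase 'a': 0 ⇒ 1;  out=∅∪out(1)=∅
  fail(15) 'ddbcc': from fail(14)=17 chase 'c': 17→0 ⇒ 17;  out=∅∪out(17)=∅
  fail(10) 'adcbac': from fail(9)=1 chase 'c': 1→0 ⇒ 17;  out={1}∪out(17)={1}
  fail(16) 'ddbccb': from fail(15)=17 chase 'b': 17→0 ⇒ 0;  out={2}∪out(0)={2}

Text stream:
pos 0 'a': at 1
pos 1 'c': at 17 ·f
pos 2 'a': at 18
pos 3 'd': at 19
pos 4 'c': at 20  ** P3@[1:4]
pos 5 'b': at 8 ·f
pos 6 'a': at 9
pos 7 'c': at 10  ** P1@[2:7]
pos 8 'b': at 0 ·f
pos 9 'a': at 1
pos 10 'b': at 2  ** P4@[9:10]
pos 11 'd': at 11 ·f
pos 12 'd': at 12
pos 13 'd': at 12 ·f
pos 14 'b': at 13
pos 15 'c': at 14
pos 16 'c': at 15
pos 17 'b': at 16  ** P2@[12:17]
pos 18 'd': at 11 ·f
pos 19 'a': at 1 ·f
pos 20 'b': at 2  ** P4@[19:20]
pos 21 'a': at 3
pos 22 'a': at 4
pos 23 'b': at 5  ** P0@[19:23],P4@[22:23]
pos 24 'c': at 17 ·f
pos 25 'a': at 18
pos 26 'b': at 2 ·f  ** P4@[25:26]
pos 27 'a': at 3
pos 28 'a': at 4
pos 29 'd': at 6 ·f
pos 30 'c': at 7
pos 31 'b': at 8
pos 32 'a': at 9
pos 33 'c': at 10  ** P1@[28:33]
pos 34 'b': at 0 ·f
pos 35 'a': at 1
pos 36 'd': at 6
pos 37 'c': at 7
pos 38 'b': at 8
pos 39 'a': at 9
pos 40 'c': at 10  ** P1@[35:40]
pos 41 'c': at 17 ·f
pos 42 'd': at 11 ·f
pos 43 'd': at 12

All matches (sorted): [[4,3],[7,1],[10,4],[17,2],[20,4],[23,0],[23,4],[26,4],[33,1],[40,1]]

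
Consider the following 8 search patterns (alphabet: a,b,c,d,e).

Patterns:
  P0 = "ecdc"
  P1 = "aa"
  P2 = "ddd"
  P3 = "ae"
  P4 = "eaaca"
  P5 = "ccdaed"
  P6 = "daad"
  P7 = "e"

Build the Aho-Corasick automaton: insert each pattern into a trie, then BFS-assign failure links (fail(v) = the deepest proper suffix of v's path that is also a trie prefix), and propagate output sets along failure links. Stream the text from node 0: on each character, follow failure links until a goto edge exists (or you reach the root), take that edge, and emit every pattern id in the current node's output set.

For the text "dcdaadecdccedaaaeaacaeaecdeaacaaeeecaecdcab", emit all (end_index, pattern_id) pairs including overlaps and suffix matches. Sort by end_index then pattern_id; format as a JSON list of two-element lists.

Construct AC machine:
Trie nodes:
  n0 'ε': a→5 c→15 d→7 e→1
  n1 'e': a→11 c→2  [P7 ends]
  n2 'ec': d→3
  n3 'ecd': c→4
  n4 'ecdc': ·  [P0 ends]
  n5 'a': a→6 e→10
  n6 'aa': ·  [P1 ends]
  n7 'd': a→21 d→8
  n8 'dd': d→9
  n9 'ddd': ·  [P2 ends]
  n10 'ae': ·  [P3 ends]
  n11 'ea': a→12
  n12 'eaa': c→13
  n13 'eaac': a→14
  n14 'eaaca': ·  [P4 ends]
  n15 'c': c→16
  n16 'cc': d→17
  n17 'ccd': a→18
  n18 'ccda': e→19
  n19 'ccdae': d→20
  n20 'ccdaed': ·  [P5 ends]
  n21 'da': a→22
  n22 'daa': d→23
  n23 'daad': ·  [P6 ends]

BFS fail/out derivation:
  fail(1) 'e': from fail(0)=0 chase 'e': 0 ⇒ 0;  out={7}∪out(0)={7}
  fail(5) 'a': from fail(0)=0 chase 'a': 0 ⇒ 0;  out=∅∪out(0)=∅
  fail(7) 'd': from fail(0)=0 chase 'd': 0 ⇒ 0;  out=∅∪out(0)=∅
  fail(15) 'c': from fail(0)=0 chase 'c': 0 ⇒ 0;  out=∅∪out(0)=∅
  fail(2) 'ec': from fail(1)=0 chase 'c': 0 ⇒ 15;  out=∅∪out(15)=∅
  fail(6) 'aa': from fail(5)=0 chase 'a': 0 ⇒ 5;  out={1}∪out(5)={1}
  fail(8) 'dd': from fail(7)=0 chase 'd': 0 ⇒ 7;  out=∅∪out(7)=∅
  fail(10) 'ae': from fail(5)=0 chase 'e': 0 ⇒ 1;  out={3}∪out(1)={3,7}
  fail(11) 'ea': from fail(1)=0 chase 'a': 0 ⇒ 5;  out=∅∪out(5)=∅
  fail(16) 'cc': from fail(15)=0 chase 'c': 0 ⇒ 15;  out=∅∪out(15)=∅
  fail(21) 'da': from fail(7)=0 chase 'a': 0 ⇒ 5;  out=∅∪out(5)=∅
  fail(3) 'ecd': from fail(2)=15 chase 'd': 15→0 ⇒ 7;  out=∅∪out(7)=∅
  fail(9) 'ddd': from fail(8)=7 chase 'd': 7 ⇒ 8;  out={2}∪out(8)={2}
  fail(12) 'eaa': from fail(11)=5 chase 'a': 5 ⇒ 6;  out=∅∪out(6)={1}
  fail(17) 'ccd': from fail(16)=15 chase 'd': 15→0 ⇒ 7;  out=∅∪out(7)=∅
  fail(22) 'daa': from fail(21)=5 chase 'a': 5 ⇒ 6;  out=∅∪out(6)={1}
  fail(4) 'ecdc': from fail(3)=7 chase 'c': 7→0 ⇒ 15;  out={0}∪out(15)={0}
  fail(13) 'eaac': from fail(12)=6 chase 'c': 6→5→0 ⇒ 15;  out=∅∪out(15)=∅
  fail(18) 'ccda': from fail(17)=7 chase 'a': 7 ⇒ 21;  out=∅∪out(21)=∅
  fail(23) 'daad': from fail(22)=6 chase 'd': 6→5→0 ⇒ 7;  out={6}∪out(7)={6}
  fail(14) 'eaaca': from fail(13)=15 chase 'a': 15→0 ⇒ 5;  out={4}∪out(5)={4}
  fail(19) 'ccdae': from fail(18)=21 chase 'e': 21→5 ⇒ 10;  out=∅∪out(10)={3,7}
  fail(20) 'ccdaed': from fail(19)=10 chase 'd': 10→1→0 ⇒ 7;  out={5}∪out(7)={5}

Text stream:
i=0 'd': node 0→7
i=1 'c': node 7→15 ·f
i=2 'd': node 15→7 ·f
i=3 'a': node 7→21
i=4 'a': node 21→22  ** P1@[3:4]
i=5 'd': node 22→23  ** P6@[2:5]
i=6 'e': node 23→1 ·f  ** P7@[6:6]
i=7 'c': node 1→2
i=8 'd': node 2→3
i=9 'c': node 3→4  ** P0@[6:9]
i=10 'c': node 4→16 ·f
i=11 'e': node 16→1 ·f  ** P7@[11:11]
i=12 'd': node 1→7 ·f
i=13 'a': node 7→21
i=14 'a': node 21→22  ** P1@[13:14]
i=15 'a': node 22→6 ·f  ** P1@[14:15]
i=16 'e': node 6→10 ·f  ** P3@[15:16],P7@[16:16]
i=17 'a': node 10→11 ·f
i=18 'a': node 11→12  ** P1@[17:18]
i=19 'c': node 12→13
i=20 'a': node 13→14  ** P4@[16:20]
i=21 'e': node 14→10 ·f  ** P3@[20:21],P7@[21:21]
i=22 'a': node 10→11 ·f
i=23 'e': node 11→10 ·f  ** P3@[22:23],P7@[23:23]
i=24 'c': node 10→2 ·f
i=25 'd': node 2→3
i=26 'e': node 3→1 ·f  ** P7@[26:26]
i=27 'a': node 1→11
i=28 'a': node 11→12  ** P1@[27:28]
i=29 'c': node 12→13
i=30 'a': node 13→14  ** P4@[26:30]
i=31 'a': node 14→6 ·f  ** P1@[30:31]
i=32 'e': node 6→10 ·f  ** P3@[31:32],P7@[32:32]
i=33 'e': node 10→1 ·f  ** P7@[33:33]
i=34 'e': node 1→1 ·f  ** P7@[34:34]
i=35 'c': node 1→2
i=36 'a': node 2→5 ·f
i=37 'e': node 5→10  ** P3@[36:37],P7@[37:37]
i=38 'c': node 10→2 ·f
i=39 'd': node 2→3
i=40 'c': node 3→4  ** P0@[37:40]
i=41 'a': node 4→5 ·f
i=42 'b': node 5→0 ·f

All matches (sorted): [[4,1],[5,6],[6,7],[9,0],[11,7],[14,1],[15,1],[16,3],[16,7],[18,1],[20,4],[21,3],[21,7],[23,3],[23,7],[26,7],[28,1],[30,4],[31,1],[32,3],[32,7],[33,7],[34,7],[37,3],[37,7],[40,0]]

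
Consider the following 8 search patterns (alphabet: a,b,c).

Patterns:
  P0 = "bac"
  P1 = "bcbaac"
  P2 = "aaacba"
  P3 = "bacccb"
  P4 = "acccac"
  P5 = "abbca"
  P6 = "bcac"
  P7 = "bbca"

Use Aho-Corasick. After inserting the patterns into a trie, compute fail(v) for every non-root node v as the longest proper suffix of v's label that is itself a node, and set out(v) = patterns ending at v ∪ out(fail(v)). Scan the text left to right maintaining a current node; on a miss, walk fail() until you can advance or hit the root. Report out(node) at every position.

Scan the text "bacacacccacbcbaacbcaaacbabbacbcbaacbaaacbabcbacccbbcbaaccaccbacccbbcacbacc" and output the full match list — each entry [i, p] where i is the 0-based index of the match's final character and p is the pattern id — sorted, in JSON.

Build:
Trie nodes:
  0='ε' goto a→9 b→1
  1='b' goto a→2 b→29 c→4
  2='ba' goto c→3
  3='bac' goto c→15  ←P0
  4='bc' goto a→27 b→5
  5='bcb' goto a→6
  6='bcba' goto a→7
  7='bcbaa' goto c→8
  8='bcbaac' goto ·  ←P1
  9='a' goto a→10 b→23 c→18
  10='aa' goto a→11
  11='aaa' goto c→12
  12='aaac' goto b→13
  13='aaacb' goto a→14
  14='aaacba' goto ·  ←P2
  15='bacc' goto c→16
  16='baccc' goto b→17
  17='bacccb' goto ·  ←P3
  18='ac' goto c→19
  19='acc' goto c→20
  20='accc' goto a→21
  21='accca' goto c→22
  22='acccac' goto ·  ←P4
  23='ab' goto b→24
  24='abb' goto c→25
  25='abbc' goto a→26
  26='abbca' goto ·  ←P5
  27='bca' goto c→28
  28='bcac' goto ·  ←P6
  29='bb' goto c→30
  30='bbc' goto a→31
  31='bbca' goto ·  ←P7

Failure links (BFS by depth):
  n1('b'): parent n0 fail=0; on 'b' 0 → fail=0;  out ∅∪∅=∅
  n9('a'): parent n0 fail=0; on 'a' 0 → fail=0;  out ∅∪∅=∅
  n2('ba'): parent n1 fail=0; on 'a' 0 → fail=9;  out ∅∪∅=∅
  n4('bc'): parent n1 fail=0; on 'c' 0 → fail=0;  out ∅∪∅=∅
  n10('aa'): parent n9 fail=0; on 'a' 0 → fail=9;  out ∅∪∅=∅
  n18('ac'): parent n9 fail=0; on 'c' 0 → fail=0;  out ∅∪∅=∅
  n23('ab'): parent n9 fail=0; on 'b' 0 → fail=1;  out ∅∪∅=∅
  n29('bb'): parent n1 fail=0; on 'b' 0 → fail=1;  out ∅∪∅=∅
  n3('bac'): parent n2 fail=9; on 'c' 9 → fail=18;  out {0}∪∅={0}
  n5('bcb'): parent n4 fail=0; on 'b' 0 → fail=1;  out ∅∪∅=∅
  n11('aaa'): parent n10 fail=9; on 'a' 9 → fail=10;  out ∅∪∅=∅
  n19('acc'): parent n18 fail=0; on 'c' 0 → fail=0;  out ∅∪∅=∅
  n24('abb'): parent n23 fail=1; on 'b' 1 → fail=29;  out ∅∪∅=∅
  n27('bca'): parent n4 fail=0; on 'a' 0 → fail=9;  out ∅∪∅=∅
  n30('bbc'): parent n29 fail=1; on 'c' 1 → fail=4;  out ∅∪∅=∅
  n6('bcba'): parent n5 fail=1; on 'a' 1 → fail=2;  out ∅∪∅=∅
  n12('aaac'): parent n11 fail=10; on 'c' 10→9 → fail=18;  out ∅∪∅=∅
  n15('bacc'): parent n3 fail=18; on 'c' 18 → fail=19;  out ∅∪∅=∅
  n20('accc'): parent n19 fail=0; on 'c' 0 → fail=0;  out ∅∪∅=∅
  n25('abbc'): parent n24 fail=29; on 'c' 29 → fail=30;  out ∅∪∅=∅
  n28('bcac'): parent n27 fail=9; on 'c' 9 → fail=18;  out {6}∪∅={6}
  n31('bbca'): parent n30 fail=4; on 'a' 4 → fail=27;  out {7}∪∅={7}
  n7('bcbaa'): parent n6 fail=2; on 'a' 2→9 → fail=10;  out ∅∪∅=∅
  n13('aaacb'): parent n12 fail=18; on 'b' 18→0 → fail=1;  out ∅∪∅=∅
  n16('baccc'): parent n15 fail=19; on 'c' 19 → fail=20;  out ∅∪∅=∅
  n21('accca'): parent n20 fail=0; on 'a' 0 → fail=9;  out ∅∪∅=∅
  n26('abbca'): parent n25 fail=30; on 'a' 30 → fail=31;  out {5}∪{7}={5,7}
  n8('bcbaac'): parent n7 fail=10; on 'c' 10→9 → fail=18;  out {1}∪∅={1}
  n14('aaacba'): parent n13 fail=1; on 'a' 1 → fail=2;  out {2}∪∅={2}
  n17('bacccb'): parent n16 fail=20; on 'b' 20→0 → fail=1;  out {3}∪∅={3}
  n22('acccac'): parent n21 fail=9; on 'c' 9 → fail=18;  out {4}∪∅={4}

Scan:
i=0 'b': node 0→1
i=1 'a': node 1→2
i=2 'c': node 2→3  emit P0@[0:2]
i=3 'a': node 3→9 (via fail)
i=4 'c': node 9→18
i=5 'a': node 18→9 (via fail)
i=6 'c': node 9→18
i=7 'c': node 18→19
i=8 'c': node 19→20
i=9 'a': node 20→21
i=10 'c': node 21→22  emit P4@[5:10]
i=11 'b': node 22→1 (via fail)
i=12 'c': node 1→4
i=13 'b': node 4→5
i=14 'a': node 5→6
i=15 'a': node 6→7
i=16 'c': node 7→8  emit P1@[11:16]
i=17 'b': node 8→1 (via fail)
i=18 'c': node 1→4
i=19 'a': node 4→27
i=20 'a': node 27→10 (via fail)
i=21 'a': node 10→11
i=22 'c': node 11→12
i=23 'b': node 12→13
i=24 'a': node 13→14  emit P2@[19:24]
i=25 'b': node 14→23 (via fail)
i=26 'b': node 23→24
i=27 'a': node 24→2 (via fail)
i=28 'c': node 2→3  emit P0@[26:28]
i=29 'b': node 3→1 (via fail)
i=30 'c': node 1→4
i=31 'b': node 4→5
i=32 'a': node 5→6
i=33 'a': node 6→7
i=34 'c': node 7→8  emit P1@[29:34]
i=35 'b': node 8→1 (via fail)
i=36 'a': node 1→2
i=37 'a': node 2→10 (via fail)
i=38 'a': node 10→11
i=39 'c': node 11→12
i=40 'b': node 12→13
i=41 'a': node 13→14  emit P2@[36:41]
i=42 'b': node 14→23 (via fail)
i=43 'c': node 23→4 (via fail)
i=44 'b': node 4→5
i=45 'a': node 5→6
i=46 'c': node 6→3 (via fail)  emit P0@[44:46]
i=47 'c': node 3→15
i=48 'c': node 15→16
i=49 'b': node 16→17  emit P3@[44:49]
i=50 'b': node 17→29 (via fail)
i=51 'c': node 29→30
i=52 'b': node 30→5 (via fail)
i=53 'a': node 5→6
i=54 'a': node 6→7
i=55 'c': node 7→8  emit P1@[50:55]
i=56 'c': node 8→19 (via fail)
i=57 'a': node 19→9 (via fail)
i=58 'c': node 9→18
i=59 'c': node 18→19
i=60 'b': node 19→1 (via fail)
i=61 'a': node 1→2
i=62 'c': node 2→3  emit P0@[60:62]
i=63 'c': node 3→15
i=64 'c': node 15→16
i=65 'b': node 16→17  emit P3@[60:65]
i=66 'b': node 17→29 (via fail)
i=67 'c': node 29→30
i=68 'a': node 30→31  emit P7@[65:68]
i=69 'c': node 31→28 (via fail)  emit P6@[66:69]
i=70 'b': node 28→1 (via fail)
i=71 'a': node 1→2
i=72 'c': node 2→3  emit P0@[70:72]
i=73 'c': node 3→15

Result: [[2,0],[10,4],[16,1],[24,2],[28,0],[34,1],[41,2],[46,0],[49,3],[55,1],[62,0],[65,3],[68,7],[69,6],[72,0]]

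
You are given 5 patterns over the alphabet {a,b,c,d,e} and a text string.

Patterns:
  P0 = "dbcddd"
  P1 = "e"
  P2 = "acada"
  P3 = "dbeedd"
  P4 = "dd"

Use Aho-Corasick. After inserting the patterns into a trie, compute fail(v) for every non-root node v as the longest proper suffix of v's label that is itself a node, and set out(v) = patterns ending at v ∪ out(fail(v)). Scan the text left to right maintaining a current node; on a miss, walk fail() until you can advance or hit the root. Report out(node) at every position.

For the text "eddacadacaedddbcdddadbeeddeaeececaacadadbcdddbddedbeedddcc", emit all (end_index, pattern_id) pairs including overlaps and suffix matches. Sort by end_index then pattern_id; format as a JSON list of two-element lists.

Construct AC machine:
Trie (insert patterns):
  n0 'ε': a→8 d→1 e→7
  n1 'd': b→2 d→17
  n2 'db': c→3 e→13
  n3 'dbc': d→4
  n4 'dbcd': d→5
  n5 'dbcdd': d→6
  n6 'dbcddd': ·  [P0 ends]
  n7 'e': ·  [P1 ends]
  n8 'a': c→9
  n9 'ac': a→10
  n10 'aca': d→11
  n11 'acad': a→12
  n12 'acada': ·  [P2 ends]
  n13 'dbe': e→14
  n14 'dbee': d→15
  n15 'dbeed': d→16
  n16 'dbeedd': ·  [P3 ends]
  n17 'dd': ·  [P4 ends]

BFS fail/out derivation:
  n1('d'): parent n0 fail=0; on 'd' 0 → fail=0;  out ∅∪∅=∅
  n7('e'): parent n0 fail=0; on 'e' 0 → fail=0;  out {1}∪∅={1}
  n8('a'): parent n0 fail=0; on 'a' 0 → fail=0;  out ∅∪∅=∅
  n2('db'): parent n1 fail=0; on 'b' 0 → fail=0;  out ∅∪∅=∅
  n9('ac'): parent n8 fail=0; on 'c' 0 → fail=0;  out ∅∪∅=∅
  n17('dd'): parent n1 fail=0; on 'd' 0 → fail=1;  out {4}∪∅={4}
  n3('dbc'): parent n2 fail=0; on 'c' 0 → fail=0;  out ∅∪∅=∅
  n10('aca'): parent n9 fail=0; on 'a' 0 → fail=8;  out ∅∪∅=∅
  n13('dbe'): parent n2 fail=0; on 'e' 0 → fail=7;  out ∅∪{1}={1}
  n4('dbcd'): parent n3 fail=0; on 'd' 0 → fail=1;  out ∅∪∅=∅
  n11('acad'): parent n10 fail=8; on 'd' 8→0 → fail=1;  out ∅∪∅=∅
  n14('dbee'): parent n13 fail=7; on 'e' 7→0 → fail=7;  out ∅∪{1}={1}
  n5('dbcdd'): parent n4 fail=1; on 'd' 1 → fail=17;  out ∅∪{4}={4}
  n12('acada'): parent n11 fail=1; on 'a' 1→0 → fail=8;  out {2}∪∅={2}
  n15('dbeed'): parent n14 fail=7; on 'd' 7→0 → fail=1;  out ∅∪∅=∅
  n6('dbcddd'): parent n5 fail=17; on 'd' 17→1 → fail=17;  out {0}∪{4}={0,4}
  n16('dbeedd'): parent n15 fail=1; on 'd' 1 → fail=17;  out {3}∪{4}={3,4}

Scan:
i=0 'e': node 0→7  ** P1@[0:0]
i=1 'd': node 7→1 (via fail)
i=2 'd': node 1→17  ** P4@[1:2]
i=3 'a': node 17→8 (via fail)
i=4 'c': node 8→9
i=5 'a': node 9→10
i=6 'd': node 10→11
i=7 'a': node 11→12  ** P2@[3:7]
i=8 'c': node 12→9 (via fail)
i=9 'a': node 9→10
i=10 'e': node 10→7 (via fail)  ** P1@[10:10]
i=11 'd': node 7→1 (via fail)
i=12 'd': node 1→17  ** P4@[11:12]
i=13 'd': node 17→17 (via fail)  ** P4@[12:13]
i=14 'b': node 17→2 (via fail)
i=15 'c': node 2→3
i=16 'd': node 3→4
i=17 'd': node 4→5  ** P4@[16:17]
i=18 'd': node 5→6  ** P0@[13:18],P4@[17:18]
i=19 'a': node 6→8 (via fail)
i=20 'd': node 8→1 (via fail)
i=21 'b': node 1→2
i=22 'e': node 2→13  ** P1@[22:22]
i=23 'e': node 13→14  ** P1@[23:23]
i=24 'd': node 14→15
i=25 'd': node 15→16  ** P3@[20:25],P4@[24:25]
i=26 'e': node 16→7 (via fail)  ** P1@[26:26]
i=27 'a': node 7→8 (via fail)
i=28 'e': node 8→7 (via fail)  ** P1@[28:28]
i=29 'e': node 7→7 (via fail)  ** P1@[29:29]
i=30 'c': node 7→0 (via fail)
i=31 'e': node 0→7  ** P1@[31:31]
i=32 'c': node 7→0 (via fail)
i=33 'a': node 0→8
i=34 'a': node 8→8 (via fail)
i=35 'c': node 8→9
i=36 'a': node 9→10
i=37 'd': node 10→11
i=38 'a': node 11→12  ** P2@[34:38]
i=39 'd': node 12→1 (via fail)
i=40 'b': node 1→2
i=41 'c': node 2→3
i=42 'd': node 3→4
i=43 'd': node 4→5  ** P4@[42:43]
i=44 'd': node 5→6  ** P0@[39:44],P4@[43:44]
i=45 'b': node 6→2 (via fail)
i=46 'd': node 2→1 (via fail)
i=47 'd': node 1→17  ** P4@[46:47]
i=48 'e': node 17→7 (via fail)  ** P1@[48:48]
i=49 'd': node 7→1 (via fail)
i=50 'b': node 1→2
i=51 'e': node 2→13  ** P1@[51:51]
i=52 'e': node 13→14  ** P1@[52:52]
i=53 'd': node 14→15
i=54 'd': node 15→16  ** P3@[49:54],P4@[53:54]
i=55 'd': node 16→17 (via fail)  ** P4@[54:55]
i=56 'c': node 17→0 (via fail)
i=57 'c': node 0→0

Result: [[0,1],[2,4],[7,2],[10,1],[12,4],[13,4],[17,4],[18,0],[18,4],[22,1],[23,1],[25,3],[25,4],[26,1],[28,1],[29,1],[31,1],[38,2],[43,4],[44,0],[44,4],[47,4],[48,1],[51,1],[52,1],[54,3],[54,4],[55,4]]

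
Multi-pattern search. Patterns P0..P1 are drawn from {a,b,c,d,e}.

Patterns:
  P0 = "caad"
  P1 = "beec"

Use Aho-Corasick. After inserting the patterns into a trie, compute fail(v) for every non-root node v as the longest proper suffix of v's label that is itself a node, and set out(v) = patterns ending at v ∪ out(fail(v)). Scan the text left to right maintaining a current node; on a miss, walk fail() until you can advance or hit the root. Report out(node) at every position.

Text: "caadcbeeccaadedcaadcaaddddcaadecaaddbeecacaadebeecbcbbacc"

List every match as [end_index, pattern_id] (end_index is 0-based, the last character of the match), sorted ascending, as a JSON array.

Construct AC machine:
Trie (insert patterns):
  0='ε' goto b→5 c→1
  1='c' goto a→2
  2='ca' goto a→3
  3='caa' goto d→4
  4='caad' goto ·  [P0 ends]
  5='b' goto e→6
  6='be' goto e→7
  7='bee' goto c→8
  8='beec' goto ·  [P1 ends]

BFS fail/out derivation:
  n1('c'): parent n0 fail=0; on 'c' 0 → fail=0;  out ∅∪∅=∅
  n5('b'): parent n0 fail=0; on 'b' 0 → fail=0;  out ∅∪∅=∅
  n2('ca'): parent n1 fail=0; on 'a' 0 → fail=0;  out ∅∪∅=∅
  n6('be'): parent n5 fail=0; on 'e' 0 → fail=0;  out ∅∪∅=∅
  n3('caa'): parent n2 fail=0; on 'a' 0 → fail=0;  out ∅∪∅=∅
  n7('bee'): parent n6 fail=0; on 'e' 0 → fail=0;  out ∅∪∅=∅
  n4('caad'): parent n3 fail=0; on 'd' 0 → fail=0;  out {0}∪∅={0}
  n8('beec'): parent n7 fail=0; on 'c' 0 → fail=1;  out {1}∪∅={1}

Scan:
pos 0 'c': at 1
pos 1 'a': at 2
pos 2 'a': at 3
pos 3 'd': at 4  ** P0@[0:3]
pos 4 'c': at 1 (fail-walked)
pos 5 'b': at 5 (fail-walked)
pos 6 'e': at 6
pos 7 'e': at 7
pos 8 'c': at 8  ** P1@[5:8]
pos 9 'c': at 1 (fail-walked)
pos 10 'a': at 2
pos 11 'a': at 3
pos 12 'd': at 4  ** P0@[9:12]
pos 13 'e': at 0 (fail-walked)
pos 14 'd': at 0
pos 15 'c': at 1
pos 16 'a': at 2
pos 17 'a': at 3
pos 18 'd': at 4  ** P0@[15:18]
pos 19 'c': at 1 (fail-walked)
pos 20 'a': at 2
pos 21 'a': at 3
pos 22 'd': at 4  ** P0@[19:22]
pos 23 'd': at 0 (fail-walked)
pos 24 'd': at 0
pos 25 'd': at 0
pos 26 'c': at 1
pos 27 'a': at 2
pos 28 'a': at 3
pos 29 'd': at 4  ** P0@[26:29]
pos 30 'e': at 0 (fail-walked)
pos 31 'c': at 1
pos 32 'a': at 2
pos 33 'a': at 3
pos 34 'd': at 4  ** P0@[31:34]
pos 35 'd': at 0 (fail-walked)
pos 36 'b': at 5
pos 37 'e': at 6
pos 38 'e': at 7
pos 39 'c': at 8  ** P1@[36:39]
pos 40 'a': at 2 (fail-walked)
pos 41 'c': at 1 (fail-walked)
pos 42 'a': at 2
pos 43 'a': at 3
pos 44 'd': at 4  ** P0@[41:44]
pos 45 'e': at 0 (fail-walked)
pos 46 'b': at 5
pos 47 'e': at 6
pos 48 'e': at 7
pos 49 'c': at 8  ** P1@[46:49]
pos 50 'b': at 5 (fail-walked)
pos 51 'c': at 1 (fail-walked)
pos 52 'b': at 5 (fail-walked)
pos 53 'b': at 5 (fail-walked)
pos 54 'a': at 0 (fail-walked)
pos 55 'c': at 1
pos 56 'c': at 1 (fail-walked)

Result: [[3,0],[8,1],[12,0],[18,0],[22,0],[29,0],[34,0],[39,1],[44,0],[49,1]]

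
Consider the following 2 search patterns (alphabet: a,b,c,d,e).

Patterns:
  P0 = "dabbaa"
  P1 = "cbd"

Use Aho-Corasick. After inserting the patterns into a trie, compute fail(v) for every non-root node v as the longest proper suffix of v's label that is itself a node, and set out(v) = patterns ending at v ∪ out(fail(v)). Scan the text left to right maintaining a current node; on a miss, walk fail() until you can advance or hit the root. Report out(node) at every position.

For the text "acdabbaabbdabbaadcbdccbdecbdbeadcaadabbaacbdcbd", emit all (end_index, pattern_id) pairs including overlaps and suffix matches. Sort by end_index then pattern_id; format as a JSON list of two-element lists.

Construct AC machine:
Trie nodes:
  0='ε' goto c→7 d→1
  1='d' goto a→2
  2='da' goto b→3
  3='dab' goto b→4
  4='dabb' goto a→5
  5='dabba' goto a→6
  6='dabbaa' goto ·  [P0 ends]
  7='c' goto b→8
  8='cb' goto d→9
  9='cbd' goto ·  [P1 ends]

BFS fail/out derivation:
  fail(1) 'd': from fail(0)=0 chase 'd': 0 ⇒ 0;  out=∅∪out(0)=∅
  fail(7) 'c': from fail(0)=0 chase 'c': 0 ⇒ 0;  out=∅∪out(0)=∅
  fail(2) 'da': from fail(1)=0 chase 'a': 0 ⇒ 0;  out=∅∪out(0)=∅
  fail(8) 'cb': from fail(7)=0 chase 'b': 0 ⇒ 0;  out=∅∪out(0)=∅
  fail(3) 'dab': from fail(2)=0 chase 'b': 0 ⇒ 0;  out=∅∪out(0)=∅
  fail(9) 'cbd': from fail(8)=0 chase 'd': 0 ⇒ 1;  out={1}∪out(1)={1}
  fail(4) 'dabb': from fail(3)=0 chase 'b': 0 ⇒ 0;  out=∅∪out(0)=∅
  fail(5) 'dabba': from fail(4)=0 chase 'a': 0 ⇒ 0;  out=∅∪out(0)=∅
  fail(6) 'dabbaa': from fail(5)=0 chase 'a': 0 ⇒ 0;  out={0}∪out(0)={0}

Run:
i=0 'a': node 0→0
i=1 'c': node 0→7
i=2 'd': node 7→1 ·f
i=3 'a': node 1→2
i=4 'b': node 2→3
i=5 'b': node 3→4
i=6 'a': node 4→5
i=7 'a': node 5→6  → match P0@[2:7]
i=8 'b': node 6→0 ·f
i=9 'b': node 0→0
i=10 'd': node 0→1
i=11 'a': node 1→2
i=12 'b': node 2→3
i=13 'b': node 3→4
i=14 'a': node 4→5
i=15 'a': node 5→6  → match P0@[10:15]
i=16 'd': node 6→1 ·f
i=17 'c': node 1→7 ·f
i=18 'b': node 7→8
i=19 'd': node 8→9  → match P1@[17:19]
i=20 'c': node 9→7 ·f
i=21 'c': node 7→7 ·f
i=22 'b': node 7→8
i=23 'd': node 8→9  → match P1@[21:23]
i=24 'e': node 9→0 ·f
i=25 'c': node 0→7
i=26 'b': node 7→8
i=27 'd': node 8→9  → match P1@[25:27]
i=28 'b': node 9→0 ·f
i=29 'e': node 0→0
i=30 'a': node 0→0
i=31 'd': node 0→1
i=32 'c': node 1→7 ·f
i=33 'a': node 7→0 ·f
i=34 'a': node 0→0
i=35 'd': node 0→1
i=36 'a': node 1→2
i=37 'b': node 2→3
i=38 'b': node 3→4
i=39 'a': node 4→5
i=40 'a': node 5→6  → match P0@[35:40]
i=41 'c': node 6→7 ·f
i=42 'b': node 7→8
i=43 'd': node 8→9  → match P1@[41:43]
i=44 'c': node 9→7 ·f
i=45 'b': node 7→8
i=46 'd': node 8→9  → match P1@[44:46]

Result: [[7,0],[15,0],[19,1],[23,1],[27,1],[40,0],[43,1],[46,1]]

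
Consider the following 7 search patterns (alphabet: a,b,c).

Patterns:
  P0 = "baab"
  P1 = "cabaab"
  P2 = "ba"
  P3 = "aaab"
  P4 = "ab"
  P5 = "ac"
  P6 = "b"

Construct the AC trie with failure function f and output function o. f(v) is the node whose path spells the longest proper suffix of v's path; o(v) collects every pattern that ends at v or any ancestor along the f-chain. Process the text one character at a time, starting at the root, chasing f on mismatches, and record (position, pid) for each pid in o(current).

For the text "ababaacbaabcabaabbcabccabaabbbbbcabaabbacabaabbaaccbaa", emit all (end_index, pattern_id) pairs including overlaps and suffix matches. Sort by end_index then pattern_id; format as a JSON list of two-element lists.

Construct AC machine:
Trie nodes:
  0='ε' goto a→11 b→1 c→5
  1='b' goto a→2  [P6 ends]
  2='ba' goto a→3  [P2 ends]
  3='baa' goto b→4
  4='baab' goto ·  [P0 ends]
  5='c' goto a→6
  6='ca' goto b→7
  7='cab' goto a→8
  8='caba' goto a→9
  9='cabaa' goto b→10
  10='cabaab' goto ·  [P1 ends]
  11='a' goto a→12 b→15 c→16
  12='aa' goto a→13
  13='aaa' goto b→14
  14='aaab' goto ·  [P3 ends]
  15='ab' goto ·  [P4 ends]
  16='ac' goto ·  [P5 ends]

BFS fail/out derivation:
  n1('b'): parent n0 fail=0; on 'b' 0 → fail=0;  out {6}∪∅={6}
  n5('c'): parent n0 fail=0; on 'c' 0 → fail=0;  out ∅∪∅=∅
  n11('a'): parent n0 fail=0; on 'a' 0 → fail=0;  out ∅∪∅=∅
  n2('ba'): parent n1 fail=0; on 'a' 0 → fail=11;  out {2}∪∅={2}
  n6('ca'): parent n5 fail=0; on 'a' 0 → fail=11;  out ∅∪∅=∅
  n12('aa'): parent n11 fail=0; on 'a' 0 → fail=11;  out ∅∪∅=∅
  n15('ab'): parent n11 fail=0; on 'b' 0 → fail=1;  out {4}∪{6}={4,6}
  n16('ac'): parent n11 fail=0; on 'c' 0 → fail=5;  out {5}∪∅={5}
  n3('baa'): parent n2 fail=11; on 'a' 11 → fail=12;  out ∅∪∅=∅
  n7('cab'): parent n6 fail=11; on 'b' 11 → fail=15;  out ∅∪{4,6}={4,6}
  n13('aaa'): parent n12 fail=11; on 'a' 11 → fail=12;  out ∅∪∅=∅
  n4('baab'): parent n3 fail=12; on 'b' 12→11 → fail=15;  out {0}∪{4,6}={0,4,6}
  n8('caba'): parent n7 fail=15; on 'a' 15→1 → fail=2;  out ∅∪{2}={2}
  n14('aaab'): parent n13 fail=12; on 'b' 12→11 → fail=15;  out {3}∪{4,6}={3,4,6}
  n9('cabaa'): parent n8 fail=2; on 'a' 2 → fail=3;  out ∅∪∅=∅
  n10('cabaab'): parent n9 fail=3; on 'b' 3 → fail=4;  out {1}∪{0,4,6}={0,1,4,6}

Scan:
pos 0 'a': at 11
pos 1 'b': at 15  ** P4@[0:1],P6@[1:1]
pos 2 'a': at 2 (via fail)  ** P2@[1:2]
pos 3 'b': at 15 (via fail)  ** P4@[2:3],P6@[3:3]
pos 4 'a': at 2 (via fail)  ** P2@[3:4]
pos 5 'a': at 3
pos 6 'c': at 16 (via fail)  ** P5@[5:6]
pos 7 'b': at 1 (via fail)  ** P6@[7:7]
pos 8 'a': at 2  ** P2@[7:8]
pos 9 'a': at 3
pos 10 'b': at 4  ** P0@[7:10],P4@[9:10],P6@[10:10]
pos 11 'c': at 5 (via fail)
pos 12 'a': at 6
pos 13 'b': at 7  ** P4@[12:13],P6@[13:13]
pos 14 'a': at 8  ** P2@[13:14]
pos 15 'a': at 9
pos 16 'b': at 10  ** P0@[13:16],P1@[11:16],P4@[15:16],P6@[16:16]
pos 17 'b': at 1 (via fail)  ** P6@[17:17]
pos 18 'c': at 5 (via fail)
pos 19 'a': at 6
pos 20 'b': at 7  ** P4@[19:20],P6@[20:20]
pos 21 'c': at 5 (via fail)
pos 22 'c': at 5 (via fail)
pos 23 'a': at 6
pos 24 'b': at 7  ** P4@[23:24],P6@[24:24]
pos 25 'a': at 8  ** P2@[24:25]
pos 26 'a': at 9
pos 27 'b': at 10  ** P0@[24:27],P1@[22:27],P4@[26:27],P6@[27:27]
pos 28 'b': at 1 (via fail)  ** P6@[28:28]
pos 29 'b': at 1 (via fail)  ** P6@[29:29]
pos 30 'b': at 1 (via fail)  ** P6@[30:30]
pos 31 'b': at 1 (via fail)  ** P6@[31:31]
pos 32 'c': at 5 (via fail)
pos 33 'a': at 6
pos 34 'b': at 7  ** P4@[33:34],P6@[34:34]
pos 35 'a': at 8  ** P2@[34:35]
pos 36 'a': at 9
pos 37 'b': at 10  ** P0@[34:37],P1@[32:37],P4@[36:37],P6@[37:37]
pos 38 'b': at 1 (via fail)  ** P6@[38:38]
pos 39 'a': at 2  ** P2@[38:39]
pos 40 'c': at 16 (via fail)  ** P5@[39:40]
pos 41 'a': at 6 (via fail)
pos 42 'b': at 7  ** P4@[41:42],P6@[42:42]
pos 43 'a': at 8  ** P2@[42:43]
pos 44 'a': at 9
pos 45 'b': at 10  ** P0@[42:45],P1@[40:45],P4@[44:45],P6@[45:45]
pos 46 'b': at 1 (via fail)  ** P6@[46:46]
pos 47 'a': at 2  ** P2@[46:47]
pos 48 'a': at 3
pos 49 'c': at 16 (via fail)  ** P5@[48:49]
pos 50 'c': at 5 (via fail)
pos 51 'b': at 1 (via fail)  ** P6@[51:51]
pos 52 'a': at 2  ** P2@[51:52]
pos 53 'a': at 3

Result: [[1,4],[1,6],[2,2],[3,4],[3,6],[4,2],[6,5],[7,6],[8,2],[10,0],[10,4],[10,6],[13,4],[13,6],[14,2],[16,0],[16,1],[16,4],[16,6],[17,6],[20,4],[20,6],[24,4],[24,6],[25,2],[27,0],[27,1],[27,4],[27,6],[28,6],[29,6],[30,6],[31,6],[34,4],[34,6],[35,2],[37,0],[37,1],[37,4],[37,6],[38,6],[39,2],[40,5],[42,4],[42,6],[43,2],[45,0],[45,1],[45,4],[45,6],[46,6],[47,2],[49,5],[51,6],[52,2]]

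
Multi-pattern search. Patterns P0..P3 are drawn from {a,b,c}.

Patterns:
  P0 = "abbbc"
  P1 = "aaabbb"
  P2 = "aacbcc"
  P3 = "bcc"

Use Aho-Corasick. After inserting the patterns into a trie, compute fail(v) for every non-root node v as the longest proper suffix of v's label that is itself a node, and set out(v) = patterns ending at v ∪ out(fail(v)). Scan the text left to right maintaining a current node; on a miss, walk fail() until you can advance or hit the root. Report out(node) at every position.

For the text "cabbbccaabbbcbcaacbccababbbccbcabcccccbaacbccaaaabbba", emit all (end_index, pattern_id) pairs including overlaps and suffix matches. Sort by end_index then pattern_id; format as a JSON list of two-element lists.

Construct AC machine:
Trie (insert patterns):
  0='ε' goto a→1 b→15
  1='a' goto a→6 b→2
  2='ab' goto b→3
  3='abb' goto b→4
  4='abbb' goto c→5
  5='abbbc' goto ·  [P0 ends]
  6='aa' goto a→7 c→11
  7='aaa' goto b→8
  8='aaab' goto b→9
  9='aaabb' goto b→10
  10='aaabbb' goto ·  [P1 ends]
  11='aac' goto b→12
  12='aacb' goto c→13
  13='aacbc' goto c→14
  14='aacbcc' goto ·  [P2 ends]
  15='b' goto c→16
  16='bc' goto c→17
  17='bcc' goto ·  [P3 ends]

BFS fail/out derivation:
  n1('a'): parent n0 fail=0; on 'a' 0 → fail=0;  out ∅∪∅=∅
  n15('b'): parent n0 fail=0; on 'b' 0 → fail=0;  out ∅∪∅=∅
  n2('ab'): parent n1 fail=0; on 'b' 0 → fail=15;  out ∅∪∅=∅
  n6('aa'): parent n1 fail=0; on 'a' 0 → fail=1;  out ∅∪∅=∅
  n16('bc'): parent n15 fail=0; on 'c' 0 → fail=0;  out ∅∪∅=∅
  n3('abb'): parent n2 fail=15; on 'b' 15→0 → fail=15;  out ∅∪∅=∅
  n7('aaa'): parent n6 fail=1; on 'a' 1 → fail=6;  out ∅∪∅=∅
  n11('aac'): parent n6 fail=1; on 'c' 1→0 → fail=0;  out ∅∪∅=∅
  n17('bcc'): parent n16 fail=0; on 'c' 0 → fail=0;  out {3}∪∅={3}
  n4('abbb'): parent n3 fail=15; on 'b' 15→0 → fail=15;  out ∅∪∅=∅
  n8('aaab'): parent n7 fail=6; on 'b' 6→1 → fail=2;  out ∅∪∅=∅
  n12('aacb'): parent n11 fail=0; on 'b' 0 → fail=15;  out ∅∪∅=∅
  n5('abbbc'): parent n4 fail=15; on 'c' 15 → fail=16;  out {0}∪∅={0}
  n9('aaabb'): parent n8 fail=2; on 'b' 2 → fail=3;  out ∅∪∅=∅
  n13('aacbc'): parent n12 fail=15; on 'c' 15 → fail=16;  out ∅∪∅=∅
  n10('aaabbb'): parent n9 fail=3; on 'b' 3 → fail=4;  out {1}∪∅={1}
  n14('aacbcc'): parent n13 fail=16; on 'c' 16 → fail=17;  out {2}∪{3}={2,3}

Text stream:
i=0 'c': node 0→0
i=1 'a': node 0→1
i=2 'b': node 1→2
i=3 'b': node 2→3
i=4 'b': node 3→4
i=5 'c': node 4→5  emit P0@[1:5]
i=6 'c': node 5→17 ·f  emit P3@[4:6]
i=7 'a': node 17→1 ·f
i=8 'a': node 1→6
i=9 'b': node 6→2 ·f
i=10 'b': node 2→3
i=11 'b': node 3→4
i=12 'c': node 4→5  emit P0@[8:12]
i=13 'b': node 5→15 ·f
i=14 'c': node 15→16
i=15 'a': node 16→1 ·f
i=16 'a': node 1→6
i=17 'c': node 6→11
i=18 'b': node 11→12
i=19 'c': node 12→13
i=20 'c': node 13→14  emit P2@[15:20],P3@[18:20]
i=21 'a': node 14→1 ·f
i=22 'b': node 1→2
i=23 'a': node 2→1 ·f
i=24 'b': node 1→2
i=25 'b': node 2→3
i=26 'b': node 3→4
i=27 'c': node 4→5  emit P0@[23:27]
i=28 'c': node 5→17 ·f  emit P3@[26:28]
i=29 'b': node 17→15 ·f
i=30 'c': node 15→16
i=31 'a': node 16→1 ·f
i=32 'b': node 1→2
i=33 'c': node 2→16 ·f
i=34 'c': node 16→17  emit P3@[32:34]
i=35 'c': node 17→0 ·f
i=36 'c': node 0→0
i=37 'c': node 0→0
i=38 'b': node 0→15
i=39 'a': node 15→1 ·f
i=40 'a': node 1→6
i=41 'c': node 6→11
i=42 'b': node 11→12
i=43 'c': node 12→13
i=44 'c': node 13→14  emit P2@[39:44],P3@[42:44]
i=45 'a': node 14→1 ·f
i=46 'a': node 1→6
i=47 'a': node 6→7
i=48 'a': node 7→7 ·f
i=49 'b': node 7→8
i=50 'b': node 8→9
i=51 'b': node 9→10  emit P1@[46:51]
i=52 'a': node 10→1 ·f

Result: [[5,0],[6,3],[12,0],[20,2],[20,3],[27,0],[28,3],[34,3],[44,2],[44,3],[51,1]]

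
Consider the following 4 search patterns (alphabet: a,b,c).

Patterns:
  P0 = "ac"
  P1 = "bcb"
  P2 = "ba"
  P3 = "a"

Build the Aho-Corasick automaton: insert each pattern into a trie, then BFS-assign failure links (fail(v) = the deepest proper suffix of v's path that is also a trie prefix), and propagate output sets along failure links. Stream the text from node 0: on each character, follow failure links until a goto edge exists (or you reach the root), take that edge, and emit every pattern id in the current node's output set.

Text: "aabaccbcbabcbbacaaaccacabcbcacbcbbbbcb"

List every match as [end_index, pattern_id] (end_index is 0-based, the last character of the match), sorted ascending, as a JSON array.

Build automaton:
Trie (insert patterns):
  n0 'ε': a→1 b→3
  n1 'a': c→2  ←P3
  n2 'ac': ·  ←P0
  n3 'b': a→6 c→4
  n4 'bc': b→5
  n5 'bcb': ·  ←P1
  n6 'ba': ·  ←P2

BFS fail/out derivation:
  fail(1) 'a': from fail(0)=0 chase 'a': 0 ⇒ 0;  out={3}∪out(0)={3}
  fail(3) 'b': from fail(0)=0 chase 'b': 0 ⇒ 0;  out=∅∪out(0)=∅
  fail(2) 'ac': from fail(1)=0 chase 'c': 0 ⇒ 0;  out={0}∪out(0)={0}
  fail(4) 'bc': from fail(3)=0 chase 'c': 0 ⇒ 0;  out=∅∪out(0)=∅
  fail(6) 'ba': from fail(3)=0 chase 'a': 0 ⇒ 1;  out={2}∪out(1)={2,3}
  fail(5) 'bcb': from fail(4)=0 chase 'b': 0 ⇒ 3;  out={1}∪out(3)={1}

Run:
pos 0 'a': at 1  ** P3@[0:0]
pos 1 'a': at 1 (fail-walked)  ** P3@[1:1]
pos 2 'b': at 3 (fail-walked)
pos 3 'a': at 6  ** P2@[2:3],P3@[3:3]
pos 4 'c': at 2 (fail-walked)  ** P0@[3:4]
pos 5 'c': at 0 (fail-walked)
pos 6 'b': at 3
pos 7 'c': at 4
pos 8 'b': at 5  ** P1@[6:8]
pos 9 'a': at 6 (fail-walked)  ** P2@[8:9],P3@[9:9]
pos 10 'b': at 3 (fail-walked)
pos 11 'c': at 4
pos 12 'b': at 5  ** P1@[10:12]
pos 13 'b': at 3 (fail-walked)
pos 14 'a': at 6  ** P2@[13:14],P3@[14:14]
pos 15 'c': at 2 (fail-walked)  ** P0@[14:15]
pos 16 'a': at 1 (fail-walked)  ** P3@[16:16]
pos 17 'a': at 1 (fail-walked)  ** P3@[17:17]
pos 18 'a': at 1 (fail-walked)  ** P3@[18:18]
pos 19 'c': at 2  ** P0@[18:19]
pos 20 'c': at 0 (fail-walked)
pos 21 'a': at 1  ** P3@[21:21]
pos 22 'c': at 2  ** P0@[21:22]
pos 23 'a': at 1 (fail-walked)  ** P3@[23:23]
pos 24 'b': at 3 (fail-walked)
pos 25 'c': at 4
pos 26 'b': at 5  ** P1@[24:26]
pos 27 'c': at 4 (fail-walked)
pos 28 'a': at 1 (fail-walked)  ** P3@[28:28]
pos 29 'c': at 2  ** P0@[28:29]
pos 30 'b': at 3 (fail-walked)
pos 31 'c': at 4
pos 32 'b': at 5  ** P1@[30:32]
pos 33 'b': at 3 (fail-walked)
pos 34 'b': at 3 (fail-walked)
pos 35 'b': at 3 (fail-walked)
pos 36 'c': at 4
pos 37 'b': at 5  ** P1@[35:37]

Matches: [[0,3],[1,3],[3,2],[3,3],[4,0],[8,1],[9,2],[9,3],[12,1],[14,2],[14,3],[15,0],[16,3],[17,3],[18,3],[19,0],[21,3],[22,0],[23,3],[26,1],[28,3],[29,0],[32,1],[37,1]]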